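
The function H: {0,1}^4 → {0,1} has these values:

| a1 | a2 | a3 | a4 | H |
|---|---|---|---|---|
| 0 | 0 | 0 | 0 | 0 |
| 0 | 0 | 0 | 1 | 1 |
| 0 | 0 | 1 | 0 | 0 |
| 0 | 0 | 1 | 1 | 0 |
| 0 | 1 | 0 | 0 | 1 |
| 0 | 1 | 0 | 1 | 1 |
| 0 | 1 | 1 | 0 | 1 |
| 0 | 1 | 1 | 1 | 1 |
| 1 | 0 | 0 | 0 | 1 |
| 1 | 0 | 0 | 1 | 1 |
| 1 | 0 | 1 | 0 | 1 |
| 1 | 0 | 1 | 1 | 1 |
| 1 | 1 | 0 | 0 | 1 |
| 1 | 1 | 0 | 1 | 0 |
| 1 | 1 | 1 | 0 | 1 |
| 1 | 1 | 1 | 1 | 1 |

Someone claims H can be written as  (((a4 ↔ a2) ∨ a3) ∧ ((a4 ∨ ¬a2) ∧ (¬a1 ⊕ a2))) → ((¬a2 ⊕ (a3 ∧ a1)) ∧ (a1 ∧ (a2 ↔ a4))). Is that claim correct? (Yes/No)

Yes

Check the formula against H row by row:
  a1=0, a2=0, a3=0, a4=0: formula gives 0, H = 0 ✓
  a1=0, a2=0, a3=0, a4=1: formula gives 1, H = 1 ✓
  a1=0, a2=0, a3=1, a4=0: formula gives 0, H = 0 ✓
  a1=0, a2=0, a3=1, a4=1: formula gives 0, H = 0 ✓
  …and likewise for the remaining 12 rows.
No disagreement on any input; they are logically equivalent.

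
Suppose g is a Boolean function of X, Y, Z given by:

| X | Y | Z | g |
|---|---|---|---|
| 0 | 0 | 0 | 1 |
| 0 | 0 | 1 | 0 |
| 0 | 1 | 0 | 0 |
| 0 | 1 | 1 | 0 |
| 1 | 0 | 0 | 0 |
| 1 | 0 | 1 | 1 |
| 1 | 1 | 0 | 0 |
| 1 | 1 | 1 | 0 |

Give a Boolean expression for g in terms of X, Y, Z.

Collect the rows where g=1 — (0,0,0), (1,0,1) — and write one minterm per row: ¬X·¬Y·¬Z, X·¬Y·Z. Their union (logical OR) reproduces the table exactly.

g(X, Y, Z) = ((~X & ~Y) & ~Z) | ((X & ~Y) & Z)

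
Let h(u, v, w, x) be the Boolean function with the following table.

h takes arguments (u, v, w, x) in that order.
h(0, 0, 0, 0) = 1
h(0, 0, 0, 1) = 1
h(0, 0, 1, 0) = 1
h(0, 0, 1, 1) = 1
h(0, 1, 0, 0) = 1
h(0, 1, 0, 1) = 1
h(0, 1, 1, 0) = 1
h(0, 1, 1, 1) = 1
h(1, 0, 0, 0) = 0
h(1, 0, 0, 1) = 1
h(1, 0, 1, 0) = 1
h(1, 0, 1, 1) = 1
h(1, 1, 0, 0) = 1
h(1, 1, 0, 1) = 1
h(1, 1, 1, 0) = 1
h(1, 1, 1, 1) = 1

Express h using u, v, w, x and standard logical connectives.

Only row (1,0,0,0) gives 0. So h is 1 everywhere except there — the complement of the minterm u·¬v·¬w·¬x.

h(u, v, w, x) = not (((u and not v) and not w) and not x)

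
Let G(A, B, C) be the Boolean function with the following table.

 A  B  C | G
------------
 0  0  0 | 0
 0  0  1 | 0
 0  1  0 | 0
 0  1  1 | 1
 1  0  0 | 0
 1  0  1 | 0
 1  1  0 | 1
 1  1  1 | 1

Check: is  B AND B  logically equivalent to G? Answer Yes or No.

No

Check the formula against G row by row:
  A=0, B=0, C=0: formula gives 0, G = 0 ✓
  A=0, B=0, C=1: formula gives 0, G = 0 ✓
  A=0, B=1, C=0: formula gives 1, but G = 0 ✗
Row (0,1,0) is a counterexample, so the formula is not equivalent to G.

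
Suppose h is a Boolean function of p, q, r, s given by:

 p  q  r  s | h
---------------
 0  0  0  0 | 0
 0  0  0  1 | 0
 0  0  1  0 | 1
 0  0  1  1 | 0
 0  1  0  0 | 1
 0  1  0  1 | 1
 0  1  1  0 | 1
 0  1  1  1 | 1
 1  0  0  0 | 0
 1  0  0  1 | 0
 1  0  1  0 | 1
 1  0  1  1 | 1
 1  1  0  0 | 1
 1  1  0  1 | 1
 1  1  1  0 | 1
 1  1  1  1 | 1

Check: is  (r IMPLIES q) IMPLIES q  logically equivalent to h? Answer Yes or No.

Evaluate (r IMPLIES q) IMPLIES q on each row and compare to h:
  p=0, q=0, r=0, s=0: formula gives 0, h = 0 ✓
  p=0, q=0, r=0, s=1: formula gives 0, h = 0 ✓
  p=0, q=0, r=1, s=0: formula gives 1, h = 1 ✓
  p=0, q=0, r=1, s=1: formula gives 1, but h = 0 ✗
Row (0,0,1,1) is a counterexample, so the formula is not equivalent to h.

No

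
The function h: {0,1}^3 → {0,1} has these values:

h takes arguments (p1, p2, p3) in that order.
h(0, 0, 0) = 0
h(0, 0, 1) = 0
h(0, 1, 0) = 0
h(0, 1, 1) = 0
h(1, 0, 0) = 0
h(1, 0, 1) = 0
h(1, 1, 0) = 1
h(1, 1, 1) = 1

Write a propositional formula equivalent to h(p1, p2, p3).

h(p1, p2, p3) = ((p1 · p2) · p3') + ((p1 · p2) · p3)

The 1-rows are (1,1,0), (1,1,1). Each contributes one minterm — p1·p2·¬p3; p1·p2·p3 — and their disjunction is a sum-of-products form of h.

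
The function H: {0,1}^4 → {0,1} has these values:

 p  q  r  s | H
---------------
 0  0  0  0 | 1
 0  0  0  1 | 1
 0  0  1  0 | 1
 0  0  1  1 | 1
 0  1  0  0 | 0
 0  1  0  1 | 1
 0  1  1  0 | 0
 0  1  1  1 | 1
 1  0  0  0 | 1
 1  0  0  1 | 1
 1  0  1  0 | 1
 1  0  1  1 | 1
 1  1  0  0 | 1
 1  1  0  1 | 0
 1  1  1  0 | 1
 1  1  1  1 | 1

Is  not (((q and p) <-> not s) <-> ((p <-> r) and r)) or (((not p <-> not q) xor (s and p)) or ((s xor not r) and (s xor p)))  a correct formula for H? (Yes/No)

Yes

Evaluate not (((q and p) <-> not s) <-> ((p <-> r) and r)) or (((not p <-> not q) xor (s and p)) or ((s xor not r) and (s xor p))) on each row and compare to H:
  p=0, q=0, r=0, s=0: formula gives 1, H = 1 ✓
  p=0, q=0, r=0, s=1: formula gives 1, H = 1 ✓
  p=0, q=0, r=1, s=0: formula gives 1, H = 1 ✓
  p=0, q=0, r=1, s=1: formula gives 1, H = 1 ✓
  …and likewise for the remaining 12 rows.
All 16 rows match — the expression computes H exactly.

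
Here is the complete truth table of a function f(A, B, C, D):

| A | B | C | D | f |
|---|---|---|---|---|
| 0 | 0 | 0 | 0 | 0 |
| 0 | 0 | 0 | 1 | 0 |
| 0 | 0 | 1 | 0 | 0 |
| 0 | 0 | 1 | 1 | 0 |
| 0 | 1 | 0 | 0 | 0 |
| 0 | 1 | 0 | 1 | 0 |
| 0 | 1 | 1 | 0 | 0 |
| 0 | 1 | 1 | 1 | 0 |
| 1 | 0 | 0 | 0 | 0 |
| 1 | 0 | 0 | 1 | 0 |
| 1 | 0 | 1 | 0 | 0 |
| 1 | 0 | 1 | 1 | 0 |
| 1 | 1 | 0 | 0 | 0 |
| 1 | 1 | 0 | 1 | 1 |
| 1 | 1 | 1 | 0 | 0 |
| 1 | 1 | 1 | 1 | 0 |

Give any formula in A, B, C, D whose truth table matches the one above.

Only row (1,1,0,1) gives 1. That row's minterm A·B·¬C·D is f directly.

f(A, B, C, D) = ((A ∧ B) ∧ ¬C) ∧ D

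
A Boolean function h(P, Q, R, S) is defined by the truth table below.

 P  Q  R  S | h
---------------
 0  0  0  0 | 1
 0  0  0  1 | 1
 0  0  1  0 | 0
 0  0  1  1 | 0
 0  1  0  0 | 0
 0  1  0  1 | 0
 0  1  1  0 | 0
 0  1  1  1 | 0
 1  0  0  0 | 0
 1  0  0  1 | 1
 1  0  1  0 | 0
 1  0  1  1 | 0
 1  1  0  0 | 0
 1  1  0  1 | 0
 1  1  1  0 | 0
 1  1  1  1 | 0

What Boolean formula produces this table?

The 1-rows are (0,0,0,0), (0,0,0,1), (1,0,0,1). Each contributes one minterm — ¬P·¬Q·¬R·¬S; ¬P·¬Q·¬R·S; P·¬Q·¬R·S — and their disjunction is a sum-of-products form of h.

h(P, Q, R, S) = ((((P' · Q') · R') · S') + (((P' · Q') · R') · S)) + (((P · Q') · R') · S)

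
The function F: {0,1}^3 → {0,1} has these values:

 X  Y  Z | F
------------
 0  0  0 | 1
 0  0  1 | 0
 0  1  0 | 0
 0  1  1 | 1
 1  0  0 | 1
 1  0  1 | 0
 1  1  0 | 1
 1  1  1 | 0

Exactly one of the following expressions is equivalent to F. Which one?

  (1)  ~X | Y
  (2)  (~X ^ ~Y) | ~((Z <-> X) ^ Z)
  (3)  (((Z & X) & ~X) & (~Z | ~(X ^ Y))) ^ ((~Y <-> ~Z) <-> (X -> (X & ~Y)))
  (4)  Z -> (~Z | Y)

3

(1): at (0,0,1) it gives 1, but F = 0 — eliminated.
(2): at (0,0,0) it gives 0, but F = 1 — eliminated.
(4): at (0,1,0) it gives 1, but F = 0 — eliminated.
Only (3) survives; checking it on all 8 rows confirms it matches F.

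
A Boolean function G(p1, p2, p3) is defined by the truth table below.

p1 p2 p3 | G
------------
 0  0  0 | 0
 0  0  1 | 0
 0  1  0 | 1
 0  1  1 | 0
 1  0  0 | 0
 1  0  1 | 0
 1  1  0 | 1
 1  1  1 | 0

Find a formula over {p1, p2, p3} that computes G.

G(p1, p2, p3) = ((p1' · p2) · p3') + ((p1 · p2) · p3')

The 1-rows are (0,1,0), (1,1,0). Each contributes one minterm — ¬p1·p2·¬p3; p1·p2·¬p3 — and their disjunction is a sum-of-products form of G.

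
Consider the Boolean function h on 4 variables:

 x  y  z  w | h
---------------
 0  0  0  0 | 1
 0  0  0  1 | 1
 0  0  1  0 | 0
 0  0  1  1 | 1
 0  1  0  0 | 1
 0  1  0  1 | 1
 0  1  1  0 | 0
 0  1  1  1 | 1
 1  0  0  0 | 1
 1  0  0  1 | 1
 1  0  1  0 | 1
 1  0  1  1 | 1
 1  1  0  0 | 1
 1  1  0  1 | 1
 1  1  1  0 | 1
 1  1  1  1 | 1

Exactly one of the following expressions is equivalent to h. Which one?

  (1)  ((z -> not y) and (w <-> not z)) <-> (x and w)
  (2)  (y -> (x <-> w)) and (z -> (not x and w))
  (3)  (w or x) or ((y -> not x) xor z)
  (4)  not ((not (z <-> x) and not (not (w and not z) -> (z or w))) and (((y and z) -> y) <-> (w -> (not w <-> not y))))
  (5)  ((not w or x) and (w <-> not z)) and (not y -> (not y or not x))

3

(1) disagrees with h on (0,0,0,1) (formula → 0, table → 1); rule it out.
(2) disagrees with h on (0,1,0,1) (formula → 0, table → 1); rule it out.
(4) disagrees with h on (0,0,1,0) (formula → 1, table → 0); rule it out.
(5) disagrees with h on (0,0,0,0) (formula → 0, table → 1); rule it out.
(3) is the remaining candidate, and it agrees with h on all 16 inputs.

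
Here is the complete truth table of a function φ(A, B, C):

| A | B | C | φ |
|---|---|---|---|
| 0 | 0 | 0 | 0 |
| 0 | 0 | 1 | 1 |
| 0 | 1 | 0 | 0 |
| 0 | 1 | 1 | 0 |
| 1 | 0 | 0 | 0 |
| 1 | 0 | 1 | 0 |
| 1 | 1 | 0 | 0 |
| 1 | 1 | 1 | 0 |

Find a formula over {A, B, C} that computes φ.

φ(A, B, C) = (not A and not B) and C

φ is 1 on exactly one input, (0,0,1), whose minterm is ¬A·¬B·C. So φ is just that conjunction.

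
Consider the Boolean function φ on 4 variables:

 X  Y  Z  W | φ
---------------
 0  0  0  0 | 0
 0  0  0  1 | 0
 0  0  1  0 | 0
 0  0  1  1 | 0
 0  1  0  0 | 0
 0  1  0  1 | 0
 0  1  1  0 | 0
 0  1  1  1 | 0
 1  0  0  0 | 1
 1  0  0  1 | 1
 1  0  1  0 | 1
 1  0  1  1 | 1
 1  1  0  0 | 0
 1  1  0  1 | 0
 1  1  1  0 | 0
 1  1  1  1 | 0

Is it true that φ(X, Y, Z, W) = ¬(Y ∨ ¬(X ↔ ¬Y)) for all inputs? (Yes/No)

Yes

Test each input against both φ and the formula:
  X=0, Y=0, Z=0, W=0: formula gives 0, φ = 0 ✓
  X=0, Y=0, Z=0, W=1: formula gives 0, φ = 0 ✓
  X=0, Y=0, Z=1, W=0: formula gives 0, φ = 0 ✓
  X=0, Y=0, Z=1, W=1: formula gives 0, φ = 0 ✓
  … (the remaining 12 rows also agree.)
All 16 rows match — the expression computes φ exactly.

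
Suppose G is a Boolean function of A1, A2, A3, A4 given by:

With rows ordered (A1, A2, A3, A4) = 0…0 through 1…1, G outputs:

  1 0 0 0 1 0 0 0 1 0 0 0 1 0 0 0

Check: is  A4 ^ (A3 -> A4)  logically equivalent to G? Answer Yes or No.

Yes

Evaluate A4 ^ (A3 -> A4) on each row and compare to G:
  A1=0, A2=0, A3=0, A4=0: formula gives 1, G = 1 ✓
  A1=0, A2=0, A3=0, A4=1: formula gives 0, G = 0 ✓
  A1=0, A2=0, A3=1, A4=0: formula gives 0, G = 0 ✓
  A1=0, A2=0, A3=1, A4=1: formula gives 0, G = 0 ✓
  … (the remaining 12 rows also agree.)
Every row agrees, so the formula is equivalent.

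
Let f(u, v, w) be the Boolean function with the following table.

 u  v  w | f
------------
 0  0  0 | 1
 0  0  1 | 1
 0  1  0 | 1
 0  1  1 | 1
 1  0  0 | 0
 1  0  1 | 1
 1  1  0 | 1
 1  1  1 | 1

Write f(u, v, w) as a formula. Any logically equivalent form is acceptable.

f is 0 on exactly one input, (1,0,0), whose minterm is u·¬v·¬w. So f is the negation of that single conjunction.

f(u, v, w) = not ((u and not v) and not w)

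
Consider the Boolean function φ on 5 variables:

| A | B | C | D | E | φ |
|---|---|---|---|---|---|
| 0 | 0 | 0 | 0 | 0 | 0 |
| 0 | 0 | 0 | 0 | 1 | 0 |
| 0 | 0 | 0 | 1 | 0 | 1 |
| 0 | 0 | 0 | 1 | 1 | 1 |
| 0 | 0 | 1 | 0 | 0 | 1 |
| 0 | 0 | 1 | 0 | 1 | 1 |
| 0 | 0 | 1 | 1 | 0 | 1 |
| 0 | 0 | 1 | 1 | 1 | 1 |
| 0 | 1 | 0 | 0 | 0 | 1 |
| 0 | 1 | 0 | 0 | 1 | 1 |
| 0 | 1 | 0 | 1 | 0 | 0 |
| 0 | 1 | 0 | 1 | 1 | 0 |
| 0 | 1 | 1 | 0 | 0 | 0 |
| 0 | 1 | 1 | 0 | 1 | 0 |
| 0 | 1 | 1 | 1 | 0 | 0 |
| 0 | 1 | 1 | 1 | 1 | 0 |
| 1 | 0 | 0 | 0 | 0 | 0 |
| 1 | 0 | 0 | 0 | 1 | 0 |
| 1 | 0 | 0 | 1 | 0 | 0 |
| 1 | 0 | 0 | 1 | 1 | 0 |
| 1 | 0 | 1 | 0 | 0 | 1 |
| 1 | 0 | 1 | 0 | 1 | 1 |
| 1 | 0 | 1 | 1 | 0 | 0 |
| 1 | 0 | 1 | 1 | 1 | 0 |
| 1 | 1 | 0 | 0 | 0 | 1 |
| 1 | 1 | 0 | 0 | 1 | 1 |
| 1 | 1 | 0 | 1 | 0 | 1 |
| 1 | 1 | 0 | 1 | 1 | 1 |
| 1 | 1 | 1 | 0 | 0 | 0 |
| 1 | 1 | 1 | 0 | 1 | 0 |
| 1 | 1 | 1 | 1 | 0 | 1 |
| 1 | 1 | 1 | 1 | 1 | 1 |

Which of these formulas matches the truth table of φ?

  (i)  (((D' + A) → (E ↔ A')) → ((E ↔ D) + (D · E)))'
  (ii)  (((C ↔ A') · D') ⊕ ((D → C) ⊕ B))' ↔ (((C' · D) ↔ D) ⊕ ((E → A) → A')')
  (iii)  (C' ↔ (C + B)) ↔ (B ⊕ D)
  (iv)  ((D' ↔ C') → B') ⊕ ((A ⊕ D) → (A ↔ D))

(i): at (0,0,0,0,1) it gives 1, but φ = 0 — eliminated.
(iii): at (0,0,0,0,0) it gives 1, but φ = 0 — eliminated.
(iv): at (0,0,1,0,0) it gives 0, but φ = 1 — eliminated.
That leaves (ii). Evaluating it on every row reproduces the table of φ exactly.

ii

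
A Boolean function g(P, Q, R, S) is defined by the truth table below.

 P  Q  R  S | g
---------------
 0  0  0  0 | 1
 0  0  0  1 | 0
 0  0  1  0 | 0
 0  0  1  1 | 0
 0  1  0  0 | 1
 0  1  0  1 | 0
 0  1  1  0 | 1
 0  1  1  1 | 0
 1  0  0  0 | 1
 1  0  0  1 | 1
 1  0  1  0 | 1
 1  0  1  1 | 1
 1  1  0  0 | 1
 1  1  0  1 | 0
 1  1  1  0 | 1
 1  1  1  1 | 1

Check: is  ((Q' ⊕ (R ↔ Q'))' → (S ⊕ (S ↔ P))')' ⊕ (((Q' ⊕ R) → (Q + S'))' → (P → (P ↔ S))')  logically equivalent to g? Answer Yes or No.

Test each input against both g and the formula:
  P=0, Q=0, R=0, S=0: formula gives 1, g = 1 ✓
  P=0, Q=0, R=0, S=1: formula gives 0, g = 0 ✓
  P=0, Q=0, R=1, S=0: formula gives 0, g = 0 ✓
  P=0, Q=0, R=1, S=1: formula gives 0, g = 0 ✓
  …
  P=0, Q=1, R=0, S=1: formula gives 1, but g = 0 ✗
Since they disagree at (0,1,0,1), the expression is not a correct formula for g.

No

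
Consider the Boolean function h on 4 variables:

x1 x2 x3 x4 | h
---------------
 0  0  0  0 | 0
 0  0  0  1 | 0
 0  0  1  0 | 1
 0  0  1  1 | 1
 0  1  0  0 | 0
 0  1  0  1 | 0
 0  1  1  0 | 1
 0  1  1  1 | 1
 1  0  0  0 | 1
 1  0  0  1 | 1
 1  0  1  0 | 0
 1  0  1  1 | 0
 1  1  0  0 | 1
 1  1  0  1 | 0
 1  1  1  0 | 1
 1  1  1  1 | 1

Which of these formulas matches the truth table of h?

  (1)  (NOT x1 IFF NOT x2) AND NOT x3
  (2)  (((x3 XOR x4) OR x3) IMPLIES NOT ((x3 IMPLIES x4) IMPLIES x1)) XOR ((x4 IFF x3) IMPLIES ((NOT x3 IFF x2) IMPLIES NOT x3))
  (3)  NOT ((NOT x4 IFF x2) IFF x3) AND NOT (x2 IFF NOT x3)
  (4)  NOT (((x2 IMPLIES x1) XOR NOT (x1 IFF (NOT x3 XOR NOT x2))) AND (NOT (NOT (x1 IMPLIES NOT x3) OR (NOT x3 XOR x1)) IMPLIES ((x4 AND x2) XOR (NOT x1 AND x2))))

4

(1): at (0,0,0,0) it gives 1, but h = 0 — eliminated.
(2): at (0,1,1,1) it gives 0, but h = 1 — eliminated.
(3): at (0,0,0,1) it gives 1, but h = 0 — eliminated.
Only (4) survives; checking it on all 16 rows confirms it matches h.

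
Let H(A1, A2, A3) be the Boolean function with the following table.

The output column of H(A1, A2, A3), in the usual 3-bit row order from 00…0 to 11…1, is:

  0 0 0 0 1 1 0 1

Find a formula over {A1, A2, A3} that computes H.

The 1-rows are (1,0,0), (1,0,1), (1,1,1). Each contributes one minterm — A1·¬A2·¬A3; A1·¬A2·A3; A1·A2·A3 — and their disjunction is a sum-of-products form of H.

H(A1, A2, A3) = (((A1 ∧ ¬A2) ∧ ¬A3) ∨ ((A1 ∧ ¬A2) ∧ A3)) ∨ ((A1 ∧ A2) ∧ A3)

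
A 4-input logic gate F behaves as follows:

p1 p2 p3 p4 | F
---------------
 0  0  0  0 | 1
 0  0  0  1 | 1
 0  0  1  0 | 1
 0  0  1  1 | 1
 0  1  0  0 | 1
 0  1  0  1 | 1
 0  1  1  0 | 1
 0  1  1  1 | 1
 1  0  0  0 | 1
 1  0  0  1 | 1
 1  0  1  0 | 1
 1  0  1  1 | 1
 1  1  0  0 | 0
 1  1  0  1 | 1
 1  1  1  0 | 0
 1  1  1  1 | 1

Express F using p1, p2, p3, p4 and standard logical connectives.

The 0-rows are (1,1,0,0), (1,1,1,0). Take each as a conjunction (p1·p2·¬p3·¬p4, p1·p2·p3·¬p4), form their disjunction, and complement — that gives a formula that is 1 everywhere F is.

F(p1, p2, p3, p4) = ((((p1 · p2) · p3') · p4') + (((p1 · p2) · p3) · p4'))'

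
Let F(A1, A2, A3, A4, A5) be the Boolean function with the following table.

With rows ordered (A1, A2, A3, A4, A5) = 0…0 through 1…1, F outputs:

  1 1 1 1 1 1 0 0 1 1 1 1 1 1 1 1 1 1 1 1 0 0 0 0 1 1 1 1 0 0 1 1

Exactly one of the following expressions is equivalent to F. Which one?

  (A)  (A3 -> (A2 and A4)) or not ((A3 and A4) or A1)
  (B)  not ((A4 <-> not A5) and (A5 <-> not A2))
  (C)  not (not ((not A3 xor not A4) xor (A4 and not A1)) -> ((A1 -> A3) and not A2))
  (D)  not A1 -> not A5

A

(B) fails at (0,0,0,0,1): the formula yields 0, F is 1.
(C) fails at (0,0,0,0,0): the formula yields 0, F is 1.
(D) fails at (0,0,0,0,1): the formula yields 0, F is 1.
(A) is the remaining candidate, and it agrees with F on all 32 inputs.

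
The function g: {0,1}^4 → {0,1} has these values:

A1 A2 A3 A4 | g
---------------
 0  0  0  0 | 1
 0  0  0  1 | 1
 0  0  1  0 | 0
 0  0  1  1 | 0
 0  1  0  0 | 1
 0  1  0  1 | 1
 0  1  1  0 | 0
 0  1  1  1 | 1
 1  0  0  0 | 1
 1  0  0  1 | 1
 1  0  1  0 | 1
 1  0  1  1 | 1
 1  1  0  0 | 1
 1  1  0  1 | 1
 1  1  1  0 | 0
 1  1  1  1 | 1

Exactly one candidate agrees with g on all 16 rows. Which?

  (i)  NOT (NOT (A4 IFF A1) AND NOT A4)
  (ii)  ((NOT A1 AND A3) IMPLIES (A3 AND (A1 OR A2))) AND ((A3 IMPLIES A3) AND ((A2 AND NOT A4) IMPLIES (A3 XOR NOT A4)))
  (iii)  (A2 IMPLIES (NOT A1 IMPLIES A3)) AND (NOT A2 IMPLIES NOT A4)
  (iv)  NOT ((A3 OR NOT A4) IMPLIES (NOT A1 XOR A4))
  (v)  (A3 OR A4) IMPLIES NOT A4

(i) fails at (0,0,1,0): the formula yields 1, g is 0.
(iii) fails at (0,0,0,1): the formula yields 0, g is 1.
(iv) fails at (0,0,0,0): the formula yields 0, g is 1.
(v) fails at (0,0,0,1): the formula yields 0, g is 1.
That leaves (ii). Evaluating it on every row reproduces the table of g exactly.

ii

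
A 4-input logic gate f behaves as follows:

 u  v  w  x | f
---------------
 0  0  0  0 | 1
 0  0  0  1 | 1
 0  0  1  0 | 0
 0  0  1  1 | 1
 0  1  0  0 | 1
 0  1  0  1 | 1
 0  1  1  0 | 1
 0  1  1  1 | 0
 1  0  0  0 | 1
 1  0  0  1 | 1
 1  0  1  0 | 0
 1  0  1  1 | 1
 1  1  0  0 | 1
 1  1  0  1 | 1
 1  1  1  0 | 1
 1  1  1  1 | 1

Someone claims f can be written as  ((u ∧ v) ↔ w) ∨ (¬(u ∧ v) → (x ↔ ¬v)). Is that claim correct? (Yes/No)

Test each input against both f and the formula:
  u=0, v=0, w=0, x=0: formula gives 1, f = 1 ✓
  u=0, v=0, w=0, x=1: formula gives 1, f = 1 ✓
  u=0, v=0, w=1, x=0: formula gives 0, f = 0 ✓
  u=0, v=0, w=1, x=1: formula gives 1, f = 1 ✓
  …and likewise for the remaining 12 rows.
No disagreement on any input; they are logically equivalent.

Yes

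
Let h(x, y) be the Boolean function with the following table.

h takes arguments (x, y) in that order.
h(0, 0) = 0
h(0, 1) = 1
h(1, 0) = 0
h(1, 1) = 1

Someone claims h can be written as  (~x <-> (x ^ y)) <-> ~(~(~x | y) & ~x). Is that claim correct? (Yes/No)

Yes

Evaluate (~x <-> (x ^ y)) <-> ~(~(~x | y) & ~x) on each row and compare to h:
  x=0, y=0: formula gives 0, h = 0 ✓
  x=0, y=1: formula gives 1, h = 1 ✓
  x=1, y=0: formula gives 0, h = 0 ✓
  x=1, y=1: formula gives 1, h = 1 ✓
Every row agrees, so the formula is equivalent.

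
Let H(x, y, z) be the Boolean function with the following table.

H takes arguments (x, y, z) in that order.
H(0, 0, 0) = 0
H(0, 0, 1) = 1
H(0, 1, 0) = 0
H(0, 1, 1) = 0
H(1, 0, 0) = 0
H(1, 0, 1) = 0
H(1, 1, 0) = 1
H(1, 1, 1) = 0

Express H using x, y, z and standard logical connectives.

H(x, y, z) = ((~x & ~y) & z) | ((x & y) & ~z)

H=1 on 2 inputs: (0,0,1), (1,1,0). Reading each as a conjunction of literals (¬x·¬y·z, x·y·¬z) and taking the OR gives the canonical DNF.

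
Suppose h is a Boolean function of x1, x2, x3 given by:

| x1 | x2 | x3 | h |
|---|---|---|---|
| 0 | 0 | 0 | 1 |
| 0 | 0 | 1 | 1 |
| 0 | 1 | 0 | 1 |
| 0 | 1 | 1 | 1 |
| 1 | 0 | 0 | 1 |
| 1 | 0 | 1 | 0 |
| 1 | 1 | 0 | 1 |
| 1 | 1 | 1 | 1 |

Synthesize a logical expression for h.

h(x1, x2, x3) = ~((x1 & ~x2) & x3)

h is 0 on exactly one input, (1,0,1), whose minterm is x1·¬x2·x3. So h is the negation of that single conjunction.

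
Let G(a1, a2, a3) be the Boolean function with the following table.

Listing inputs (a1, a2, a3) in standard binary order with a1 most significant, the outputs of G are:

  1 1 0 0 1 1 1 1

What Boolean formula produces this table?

G is 0 on only 2 rows — (0,1,0), (0,1,1). Writing each as a minterm (¬a1·a2·¬a3, ¬a1·a2·a3) and OR-ing them characterizes exactly where G=0, so G is the negation of that disjunction.

G(a1, a2, a3) = NOT (((NOT a1 AND a2) AND NOT a3) OR ((NOT a1 AND a2) AND a3))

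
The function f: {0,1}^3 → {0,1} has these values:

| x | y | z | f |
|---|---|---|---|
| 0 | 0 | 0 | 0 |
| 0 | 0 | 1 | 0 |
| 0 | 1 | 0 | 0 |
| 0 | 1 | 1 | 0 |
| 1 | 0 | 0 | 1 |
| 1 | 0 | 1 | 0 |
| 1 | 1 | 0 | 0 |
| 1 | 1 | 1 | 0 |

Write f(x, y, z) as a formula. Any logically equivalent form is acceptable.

f(x, y, z) = (x & ~y) & ~z

f is 1 on exactly one input, (1,0,0), whose minterm is x·¬y·¬z. So f is just that conjunction.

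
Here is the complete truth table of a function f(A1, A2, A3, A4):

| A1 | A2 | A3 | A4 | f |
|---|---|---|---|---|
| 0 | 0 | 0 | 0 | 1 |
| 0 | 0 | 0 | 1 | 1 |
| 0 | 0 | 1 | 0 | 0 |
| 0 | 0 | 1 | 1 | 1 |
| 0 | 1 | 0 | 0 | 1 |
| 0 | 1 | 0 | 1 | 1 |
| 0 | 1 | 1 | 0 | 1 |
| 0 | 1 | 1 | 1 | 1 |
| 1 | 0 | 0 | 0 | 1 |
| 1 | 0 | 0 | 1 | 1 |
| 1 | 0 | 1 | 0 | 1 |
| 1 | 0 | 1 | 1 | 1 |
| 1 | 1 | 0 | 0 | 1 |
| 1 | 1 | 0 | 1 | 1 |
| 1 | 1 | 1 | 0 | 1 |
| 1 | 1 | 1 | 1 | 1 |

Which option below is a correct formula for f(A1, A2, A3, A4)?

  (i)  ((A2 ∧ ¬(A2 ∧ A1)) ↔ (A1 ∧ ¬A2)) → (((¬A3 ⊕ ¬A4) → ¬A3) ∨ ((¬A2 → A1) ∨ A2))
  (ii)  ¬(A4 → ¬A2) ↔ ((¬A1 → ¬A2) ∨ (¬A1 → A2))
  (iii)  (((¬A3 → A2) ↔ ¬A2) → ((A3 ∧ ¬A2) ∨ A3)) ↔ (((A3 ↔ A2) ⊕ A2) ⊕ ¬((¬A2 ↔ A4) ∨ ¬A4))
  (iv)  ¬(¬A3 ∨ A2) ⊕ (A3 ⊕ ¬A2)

(ii) fails at (0,0,0,0): the formula yields 0, f is 1.
(iii) fails at (0,0,1,1): the formula yields 0, f is 1.
(iv) fails at (0,0,1,0): the formula yields 1, f is 0.
That leaves (i). Evaluating it on every row reproduces the table of f exactly.

i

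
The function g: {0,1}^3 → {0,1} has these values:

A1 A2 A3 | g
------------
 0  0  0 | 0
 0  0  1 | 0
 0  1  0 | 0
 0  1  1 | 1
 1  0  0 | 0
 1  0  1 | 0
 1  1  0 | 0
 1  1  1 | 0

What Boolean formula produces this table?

g(A1, A2, A3) = (¬A1 ∧ A2) ∧ A3

Only row (0,1,1) gives 1. That row's minterm ¬A1·A2·A3 is g directly.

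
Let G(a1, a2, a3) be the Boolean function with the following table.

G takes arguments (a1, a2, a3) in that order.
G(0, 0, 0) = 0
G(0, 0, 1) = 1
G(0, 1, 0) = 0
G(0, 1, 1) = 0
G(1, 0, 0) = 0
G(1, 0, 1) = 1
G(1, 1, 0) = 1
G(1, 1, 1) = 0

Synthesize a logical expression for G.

G(a1, a2, a3) = (((a1' · a2') · a3) + ((a1 · a2') · a3)) + ((a1 · a2) · a3')

Collect the rows where G=1 — (0,0,1), (1,0,1), (1,1,0) — and write one minterm per row: ¬a1·¬a2·a3, a1·¬a2·a3, a1·a2·¬a3. Their union (logical OR) reproduces the table exactly.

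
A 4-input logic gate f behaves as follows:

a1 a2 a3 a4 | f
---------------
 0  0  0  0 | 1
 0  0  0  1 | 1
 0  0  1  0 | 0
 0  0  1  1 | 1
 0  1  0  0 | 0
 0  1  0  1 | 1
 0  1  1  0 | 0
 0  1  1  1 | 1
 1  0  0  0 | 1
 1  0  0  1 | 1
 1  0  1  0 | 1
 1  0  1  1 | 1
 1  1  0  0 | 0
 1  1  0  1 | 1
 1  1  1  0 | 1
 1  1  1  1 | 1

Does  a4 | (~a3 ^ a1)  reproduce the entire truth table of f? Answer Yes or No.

Check the formula against f row by row:
  a1=0, a2=0, a3=0, a4=0: formula gives 1, f = 1 ✓
  a1=0, a2=0, a3=0, a4=1: formula gives 1, f = 1 ✓
  a1=0, a2=0, a3=1, a4=0: formula gives 0, f = 0 ✓
  a1=0, a2=0, a3=1, a4=1: formula gives 1, f = 1 ✓
  a1=0, a2=1, a3=0, a4=0: formula gives 1, but f = 0 ✗
A single disagreement suffices: at (0,1,0,0) they differ, so the formula does not compute f.

No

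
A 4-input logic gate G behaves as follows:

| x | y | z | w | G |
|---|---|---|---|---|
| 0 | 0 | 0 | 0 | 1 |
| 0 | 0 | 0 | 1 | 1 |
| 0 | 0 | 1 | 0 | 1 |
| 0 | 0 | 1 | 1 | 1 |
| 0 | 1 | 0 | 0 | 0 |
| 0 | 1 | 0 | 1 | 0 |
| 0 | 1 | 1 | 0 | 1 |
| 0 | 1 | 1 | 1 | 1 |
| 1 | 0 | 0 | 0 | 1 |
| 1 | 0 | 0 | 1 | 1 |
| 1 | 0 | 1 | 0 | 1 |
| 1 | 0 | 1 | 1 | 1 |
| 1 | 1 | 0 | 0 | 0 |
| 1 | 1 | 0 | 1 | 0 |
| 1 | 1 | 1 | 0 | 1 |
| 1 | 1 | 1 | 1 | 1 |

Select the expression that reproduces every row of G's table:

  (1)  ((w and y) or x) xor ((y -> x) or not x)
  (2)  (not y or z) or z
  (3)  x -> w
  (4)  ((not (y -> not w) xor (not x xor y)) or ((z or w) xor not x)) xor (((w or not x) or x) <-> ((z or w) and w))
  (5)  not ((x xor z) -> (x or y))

2

(1) disagrees with G on (0,1,0,0) (formula → 1, table → 0); rule it out.
(3) disagrees with G on (0,1,0,0) (formula → 1, table → 0); rule it out.
(4) disagrees with G on (0,0,0,1) (formula → 0, table → 1); rule it out.
(5) disagrees with G on (0,0,0,0) (formula → 0, table → 1); rule it out.
That leaves (2). Evaluating it on every row reproduces the table of G exactly.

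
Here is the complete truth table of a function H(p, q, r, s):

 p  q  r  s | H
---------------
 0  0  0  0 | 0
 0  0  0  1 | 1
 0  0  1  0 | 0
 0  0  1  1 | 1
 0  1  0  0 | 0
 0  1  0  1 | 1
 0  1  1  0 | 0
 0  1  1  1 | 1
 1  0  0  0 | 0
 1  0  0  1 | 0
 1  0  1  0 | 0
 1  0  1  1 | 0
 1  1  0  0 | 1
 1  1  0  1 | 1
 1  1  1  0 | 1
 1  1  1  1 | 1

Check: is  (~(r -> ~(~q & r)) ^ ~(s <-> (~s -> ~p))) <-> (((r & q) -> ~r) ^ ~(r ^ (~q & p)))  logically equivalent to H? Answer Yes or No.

Check the formula against H row by row:
  p=0, q=0, r=0, s=0: formula gives 0, H = 0 ✓
  p=0, q=0, r=0, s=1: formula gives 1, H = 1 ✓
  p=0, q=0, r=1, s=0: formula gives 0, H = 0 ✓
  p=0, q=0, r=1, s=1: formula gives 1, H = 1 ✓
  …and likewise for the remaining 12 rows.
All 16 rows match — the expression computes H exactly.

Yes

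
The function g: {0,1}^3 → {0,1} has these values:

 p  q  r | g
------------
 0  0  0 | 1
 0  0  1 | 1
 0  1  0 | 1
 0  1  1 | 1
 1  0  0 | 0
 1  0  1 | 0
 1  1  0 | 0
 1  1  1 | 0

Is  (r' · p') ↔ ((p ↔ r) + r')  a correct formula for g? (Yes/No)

Evaluate (r' · p') ↔ ((p ↔ r) + r') on each row and compare to g:
  p=0, q=0, r=0: formula gives 1, g = 1 ✓
  p=0, q=0, r=1: formula gives 1, g = 1 ✓
  p=0, q=1, r=0: formula gives 1, g = 1 ✓
  p=0, q=1, r=1: formula gives 1, g = 1 ✓
  p=1, q=0, r=0: formula gives 0, g = 0 ✓
  …and likewise for the remaining 3 rows.
All 8 rows match — the expression computes g exactly.

Yes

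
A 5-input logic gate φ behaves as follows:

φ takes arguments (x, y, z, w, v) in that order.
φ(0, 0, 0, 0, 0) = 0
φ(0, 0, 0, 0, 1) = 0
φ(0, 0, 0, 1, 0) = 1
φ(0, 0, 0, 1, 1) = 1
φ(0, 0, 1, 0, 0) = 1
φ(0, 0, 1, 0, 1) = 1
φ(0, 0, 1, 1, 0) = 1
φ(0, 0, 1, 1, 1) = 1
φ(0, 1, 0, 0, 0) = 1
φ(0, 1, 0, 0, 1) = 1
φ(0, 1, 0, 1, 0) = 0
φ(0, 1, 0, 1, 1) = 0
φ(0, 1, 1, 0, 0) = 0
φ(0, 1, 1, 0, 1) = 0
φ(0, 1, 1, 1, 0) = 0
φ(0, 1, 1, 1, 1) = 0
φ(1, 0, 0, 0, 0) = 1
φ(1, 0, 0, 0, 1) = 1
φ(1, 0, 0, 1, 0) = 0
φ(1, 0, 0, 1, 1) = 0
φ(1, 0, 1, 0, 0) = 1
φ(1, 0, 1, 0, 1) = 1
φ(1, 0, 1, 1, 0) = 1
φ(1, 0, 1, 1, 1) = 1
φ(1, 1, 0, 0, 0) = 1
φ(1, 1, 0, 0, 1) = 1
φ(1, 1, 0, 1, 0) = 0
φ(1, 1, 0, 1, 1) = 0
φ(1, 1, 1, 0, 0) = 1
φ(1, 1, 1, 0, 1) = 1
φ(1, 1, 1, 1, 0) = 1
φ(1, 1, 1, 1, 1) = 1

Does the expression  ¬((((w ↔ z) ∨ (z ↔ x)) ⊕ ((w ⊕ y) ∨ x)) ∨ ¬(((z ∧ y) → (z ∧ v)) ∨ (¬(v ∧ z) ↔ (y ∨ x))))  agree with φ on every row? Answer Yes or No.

Yes

Evaluate ¬((((w ↔ z) ∨ (z ↔ x)) ⊕ ((w ⊕ y) ∨ x)) ∨ ¬(((z ∧ y) → (z ∧ v)) ∨ (¬(v ∧ z) ↔ (y ∨ x)))) on each row and compare to φ:
  x=0, y=0, z=0, w=0, v=0: formula gives 0, φ = 0 ✓
  x=0, y=0, z=0, w=0, v=1: formula gives 0, φ = 0 ✓
  x=0, y=0, z=0, w=1, v=0: formula gives 1, φ = 1 ✓
  x=0, y=0, z=0, w=1, v=1: formula gives 1, φ = 1 ✓
  … (the remaining 28 rows also agree.)
All 32 rows match — the expression computes φ exactly.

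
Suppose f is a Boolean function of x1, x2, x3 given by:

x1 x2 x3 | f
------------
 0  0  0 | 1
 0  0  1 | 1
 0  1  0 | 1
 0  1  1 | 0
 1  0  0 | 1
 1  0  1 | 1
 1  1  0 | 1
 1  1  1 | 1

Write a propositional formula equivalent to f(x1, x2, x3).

f(x1, x2, x3) = not ((not x1 and x2) and x3)

Only row (0,1,1) gives 0. So f is 1 everywhere except there — the complement of the minterm ¬x1·x2·x3.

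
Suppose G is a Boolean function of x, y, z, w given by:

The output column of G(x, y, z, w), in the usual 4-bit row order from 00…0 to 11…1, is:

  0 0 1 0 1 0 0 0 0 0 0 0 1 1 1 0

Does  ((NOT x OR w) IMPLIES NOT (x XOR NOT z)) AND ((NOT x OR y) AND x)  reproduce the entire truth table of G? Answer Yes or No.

Test each input against both G and the formula:
  x=0, y=0, z=0, w=0: formula gives 0, G = 0 ✓
  x=0, y=0, z=0, w=1: formula gives 0, G = 0 ✓
  x=0, y=0, z=1, w=0: formula gives 0, but G = 1 ✗
Row (0,0,1,0) is a counterexample, so the formula is not equivalent to G.

No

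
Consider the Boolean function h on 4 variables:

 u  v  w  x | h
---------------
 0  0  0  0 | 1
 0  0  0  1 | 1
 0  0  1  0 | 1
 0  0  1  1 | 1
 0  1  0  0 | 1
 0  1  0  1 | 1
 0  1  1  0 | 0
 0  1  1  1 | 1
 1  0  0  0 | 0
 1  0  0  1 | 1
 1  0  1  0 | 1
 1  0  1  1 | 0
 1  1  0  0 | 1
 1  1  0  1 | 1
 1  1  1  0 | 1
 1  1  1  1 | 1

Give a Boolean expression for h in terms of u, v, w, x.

h is 0 on only 3 rows — (0,1,1,0), (1,0,0,0), (1,0,1,1). Writing each as a minterm (¬u·v·w·¬x, u·¬v·¬w·¬x, u·¬v·w·x) and OR-ing them characterizes exactly where h=0, so h is the negation of that disjunction.

h(u, v, w, x) = not (((((not u and v) and w) and not x) or (((u and not v) and not w) and not x)) or (((u and not v) and w) and x))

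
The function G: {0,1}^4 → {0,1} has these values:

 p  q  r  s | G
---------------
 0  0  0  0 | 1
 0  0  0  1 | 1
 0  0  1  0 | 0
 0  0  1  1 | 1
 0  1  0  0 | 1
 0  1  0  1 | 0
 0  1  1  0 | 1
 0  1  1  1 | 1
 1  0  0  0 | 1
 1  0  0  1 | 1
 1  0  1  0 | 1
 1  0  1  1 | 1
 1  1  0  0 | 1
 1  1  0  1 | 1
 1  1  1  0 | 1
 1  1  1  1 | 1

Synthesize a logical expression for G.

There are just 2 zero rows: (0,0,1,0), (0,1,0,1). Their minterms are ¬p·¬q·r·¬s, ¬p·q·¬r·s; the OR of those covers precisely the 0-outputs, and negating it yields G.

G(p, q, r, s) = ¬((((¬p ∧ ¬q) ∧ r) ∧ ¬s) ∨ (((¬p ∧ q) ∧ ¬r) ∧ s))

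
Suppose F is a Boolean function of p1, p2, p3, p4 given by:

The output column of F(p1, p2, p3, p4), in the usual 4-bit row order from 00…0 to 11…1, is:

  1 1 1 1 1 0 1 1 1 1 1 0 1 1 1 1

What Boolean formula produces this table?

F(p1, p2, p3, p4) = NOT ((((NOT p1 AND p2) AND NOT p3) AND p4) OR (((p1 AND NOT p2) AND p3) AND p4))

F is 0 on only 2 rows — (0,1,0,1), (1,0,1,1). Writing each as a minterm (¬p1·p2·¬p3·p4, p1·¬p2·p3·p4) and OR-ing them characterizes exactly where F=0, so F is the negation of that disjunction.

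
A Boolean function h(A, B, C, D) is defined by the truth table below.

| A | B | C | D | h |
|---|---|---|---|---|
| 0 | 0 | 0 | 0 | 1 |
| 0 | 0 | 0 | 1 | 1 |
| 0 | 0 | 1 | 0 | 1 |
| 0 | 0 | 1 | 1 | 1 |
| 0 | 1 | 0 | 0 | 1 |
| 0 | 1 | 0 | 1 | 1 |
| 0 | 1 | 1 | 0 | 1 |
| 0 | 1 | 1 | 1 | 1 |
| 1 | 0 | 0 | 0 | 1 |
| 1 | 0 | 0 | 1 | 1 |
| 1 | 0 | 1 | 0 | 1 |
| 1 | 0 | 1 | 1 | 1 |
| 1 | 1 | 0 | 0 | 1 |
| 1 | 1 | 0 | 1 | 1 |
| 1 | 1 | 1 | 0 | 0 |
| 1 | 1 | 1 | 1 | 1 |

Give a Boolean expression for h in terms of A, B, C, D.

h(A, B, C, D) = ~(((A & B) & C) & ~D)

Only row (1,1,1,0) gives 0. So h is 1 everywhere except there — the complement of the minterm A·B·C·¬D.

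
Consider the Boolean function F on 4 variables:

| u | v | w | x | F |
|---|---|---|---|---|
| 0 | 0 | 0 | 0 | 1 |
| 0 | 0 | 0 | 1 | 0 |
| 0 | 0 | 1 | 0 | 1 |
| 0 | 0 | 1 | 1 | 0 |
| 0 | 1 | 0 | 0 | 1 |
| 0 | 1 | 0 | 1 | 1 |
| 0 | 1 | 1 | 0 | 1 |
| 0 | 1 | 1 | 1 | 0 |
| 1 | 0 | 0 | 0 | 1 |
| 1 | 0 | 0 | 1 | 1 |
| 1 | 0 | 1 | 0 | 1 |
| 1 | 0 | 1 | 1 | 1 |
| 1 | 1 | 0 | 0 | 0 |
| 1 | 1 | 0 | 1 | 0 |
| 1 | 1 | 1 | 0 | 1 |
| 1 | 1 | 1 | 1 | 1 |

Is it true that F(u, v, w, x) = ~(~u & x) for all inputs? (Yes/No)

No

Test each input against both F and the formula:
  u=0, v=0, w=0, x=0: formula gives 1, F = 1 ✓
  u=0, v=0, w=0, x=1: formula gives 0, F = 0 ✓
  u=0, v=0, w=1, x=0: formula gives 1, F = 1 ✓
  u=0, v=0, w=1, x=1: formula gives 0, F = 0 ✓
  …
  u=0, v=1, w=0, x=1: formula gives 0, but F = 1 ✗
Since they disagree at (0,1,0,1), the expression is not a correct formula for F.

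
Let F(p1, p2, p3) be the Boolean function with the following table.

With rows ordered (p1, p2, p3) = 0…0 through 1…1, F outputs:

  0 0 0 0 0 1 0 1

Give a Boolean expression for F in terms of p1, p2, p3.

F(p1, p2, p3) = ((p1 & ~p2) & p3) | ((p1 & p2) & p3)

F=1 on 2 inputs: (1,0,1), (1,1,1). Reading each as a conjunction of literals (p1·¬p2·p3, p1·p2·p3) and taking the OR gives the canonical DNF.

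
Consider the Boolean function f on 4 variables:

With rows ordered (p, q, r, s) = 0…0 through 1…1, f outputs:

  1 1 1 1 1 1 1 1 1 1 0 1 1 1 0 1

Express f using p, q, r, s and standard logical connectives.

There are just 2 zero rows: (1,0,1,0), (1,1,1,0). Their minterms are p·¬q·r·¬s, p·q·r·¬s; the OR of those covers precisely the 0-outputs, and negating it yields f.

f(p, q, r, s) = NOT ((((p AND NOT q) AND r) AND NOT s) OR (((p AND q) AND r) AND NOT s))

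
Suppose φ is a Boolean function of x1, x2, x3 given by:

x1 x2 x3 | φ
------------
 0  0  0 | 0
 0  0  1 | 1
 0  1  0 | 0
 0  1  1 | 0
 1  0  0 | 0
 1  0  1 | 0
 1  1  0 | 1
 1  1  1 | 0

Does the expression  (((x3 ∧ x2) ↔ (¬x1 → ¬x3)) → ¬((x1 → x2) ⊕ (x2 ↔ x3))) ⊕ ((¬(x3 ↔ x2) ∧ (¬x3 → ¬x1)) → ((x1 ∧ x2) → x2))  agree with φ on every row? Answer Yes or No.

No

Evaluate (((x3 ∧ x2) ↔ (¬x1 → ¬x3)) → ¬((x1 → x2) ⊕ (x2 ↔ x3))) ⊕ ((¬(x3 ↔ x2) ∧ (¬x3 → ¬x1)) → ((x1 ∧ x2) → x2)) on each row and compare to φ:
  x1=0, x2=0, x3=0: formula gives 0, φ = 0 ✓
  x1=0, x2=0, x3=1: formula gives 1, φ = 1 ✓
  x1=0, x2=1, x3=0: formula gives 0, φ = 0 ✓
  x1=0, x2=1, x3=1: formula gives 0, φ = 0 ✓
  x1=1, x2=0, x3=0: formula gives 0, φ = 0 ✓
  …
  x1=1, x2=1, x3=0: formula gives 0, but φ = 1 ✗
A single disagreement suffices: at (1,1,0) they differ, so the formula does not compute φ.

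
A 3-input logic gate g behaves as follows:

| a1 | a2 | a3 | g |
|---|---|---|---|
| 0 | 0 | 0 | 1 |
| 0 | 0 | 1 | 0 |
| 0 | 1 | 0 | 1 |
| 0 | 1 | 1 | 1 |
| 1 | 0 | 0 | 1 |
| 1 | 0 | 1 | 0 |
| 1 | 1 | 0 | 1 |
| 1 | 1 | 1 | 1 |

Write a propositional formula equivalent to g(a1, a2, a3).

The 0-rows are (0,0,1), (1,0,1). Take each as a conjunction (¬a1·¬a2·a3, a1·¬a2·a3), form their disjunction, and complement — that gives a formula that is 1 everywhere g is.

g(a1, a2, a3) = ¬(((¬a1 ∧ ¬a2) ∧ a3) ∨ ((a1 ∧ ¬a2) ∧ a3))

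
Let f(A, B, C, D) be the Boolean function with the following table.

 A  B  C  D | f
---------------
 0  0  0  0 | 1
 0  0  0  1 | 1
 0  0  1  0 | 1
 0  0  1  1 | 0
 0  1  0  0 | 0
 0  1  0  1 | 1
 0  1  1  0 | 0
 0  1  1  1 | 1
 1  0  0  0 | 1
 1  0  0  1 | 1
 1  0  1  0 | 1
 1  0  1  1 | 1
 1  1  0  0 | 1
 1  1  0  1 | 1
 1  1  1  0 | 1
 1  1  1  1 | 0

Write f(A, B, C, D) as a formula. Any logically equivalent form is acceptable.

f is 0 on only 4 rows — (0,0,1,1), (0,1,0,0), (0,1,1,0), (1,1,1,1). Writing each as a minterm (¬A·¬B·C·D, ¬A·B·¬C·¬D, ¬A·B·C·¬D, A·B·C·D) and OR-ing them characterizes exactly where f=0, so f is the negation of that disjunction.

f(A, B, C, D) = not ((((((not A and not B) and C) and D) or (((not A and B) and not C) and not D)) or (((not A and B) and C) and not D)) or (((A and B) and C) and D))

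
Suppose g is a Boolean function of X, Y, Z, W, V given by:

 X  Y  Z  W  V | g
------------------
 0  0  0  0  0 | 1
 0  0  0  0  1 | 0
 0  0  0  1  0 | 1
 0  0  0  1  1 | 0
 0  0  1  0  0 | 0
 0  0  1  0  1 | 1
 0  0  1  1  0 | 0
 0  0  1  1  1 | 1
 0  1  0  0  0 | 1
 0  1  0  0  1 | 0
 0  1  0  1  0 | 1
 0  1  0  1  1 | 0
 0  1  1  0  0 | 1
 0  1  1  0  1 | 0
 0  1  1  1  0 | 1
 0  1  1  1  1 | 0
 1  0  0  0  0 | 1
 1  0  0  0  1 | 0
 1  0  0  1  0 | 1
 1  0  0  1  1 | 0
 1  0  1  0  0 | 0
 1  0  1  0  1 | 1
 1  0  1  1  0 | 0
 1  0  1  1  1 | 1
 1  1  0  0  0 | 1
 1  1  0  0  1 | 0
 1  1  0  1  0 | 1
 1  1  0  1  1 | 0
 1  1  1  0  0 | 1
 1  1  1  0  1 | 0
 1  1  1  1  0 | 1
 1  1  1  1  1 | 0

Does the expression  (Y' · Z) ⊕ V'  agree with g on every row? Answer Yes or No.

Check the formula against g row by row:
  X=0, Y=0, Z=0, W=0, V=0: formula gives 1, g = 1 ✓
  X=0, Y=0, Z=0, W=0, V=1: formula gives 0, g = 0 ✓
  X=0, Y=0, Z=0, W=1, V=0: formula gives 1, g = 1 ✓
  X=0, Y=0, Z=0, W=1, V=1: formula gives 0, g = 0 ✓
  … (the remaining 28 rows also agree.)
No disagreement on any input; they are logically equivalent.

Yes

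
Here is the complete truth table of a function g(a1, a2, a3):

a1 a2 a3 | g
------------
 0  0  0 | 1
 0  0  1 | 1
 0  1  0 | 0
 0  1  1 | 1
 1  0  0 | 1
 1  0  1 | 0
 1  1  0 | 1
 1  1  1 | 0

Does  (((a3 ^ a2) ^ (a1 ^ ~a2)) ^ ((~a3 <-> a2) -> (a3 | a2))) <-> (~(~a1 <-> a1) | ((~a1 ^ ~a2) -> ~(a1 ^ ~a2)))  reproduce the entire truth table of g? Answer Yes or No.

Check the formula against g row by row:
  a1=0, a2=0, a3=0: formula gives 0, but g = 1 ✗
A single disagreement suffices: at (0,0,0) they differ, so the formula does not compute g.

No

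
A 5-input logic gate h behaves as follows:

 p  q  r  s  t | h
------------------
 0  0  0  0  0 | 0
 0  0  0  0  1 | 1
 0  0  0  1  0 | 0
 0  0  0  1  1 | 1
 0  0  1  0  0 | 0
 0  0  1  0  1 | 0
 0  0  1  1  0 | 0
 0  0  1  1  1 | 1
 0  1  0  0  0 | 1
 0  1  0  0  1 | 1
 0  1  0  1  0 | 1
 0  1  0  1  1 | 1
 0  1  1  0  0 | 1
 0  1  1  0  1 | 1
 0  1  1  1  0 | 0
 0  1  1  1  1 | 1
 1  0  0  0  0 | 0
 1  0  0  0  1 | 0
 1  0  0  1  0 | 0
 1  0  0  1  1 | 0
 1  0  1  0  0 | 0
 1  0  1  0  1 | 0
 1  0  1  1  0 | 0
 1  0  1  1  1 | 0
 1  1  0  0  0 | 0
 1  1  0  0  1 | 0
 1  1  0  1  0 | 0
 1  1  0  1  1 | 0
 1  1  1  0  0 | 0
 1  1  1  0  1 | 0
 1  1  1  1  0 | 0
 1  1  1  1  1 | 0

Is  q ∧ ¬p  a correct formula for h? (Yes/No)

No

Test each input against both h and the formula:
  p=0, q=0, r=0, s=0, t=0: formula gives 0, h = 0 ✓
  p=0, q=0, r=0, s=0, t=1: formula gives 0, but h = 1 ✗
A single disagreement suffices: at (0,0,0,0,1) they differ, so the formula does not compute h.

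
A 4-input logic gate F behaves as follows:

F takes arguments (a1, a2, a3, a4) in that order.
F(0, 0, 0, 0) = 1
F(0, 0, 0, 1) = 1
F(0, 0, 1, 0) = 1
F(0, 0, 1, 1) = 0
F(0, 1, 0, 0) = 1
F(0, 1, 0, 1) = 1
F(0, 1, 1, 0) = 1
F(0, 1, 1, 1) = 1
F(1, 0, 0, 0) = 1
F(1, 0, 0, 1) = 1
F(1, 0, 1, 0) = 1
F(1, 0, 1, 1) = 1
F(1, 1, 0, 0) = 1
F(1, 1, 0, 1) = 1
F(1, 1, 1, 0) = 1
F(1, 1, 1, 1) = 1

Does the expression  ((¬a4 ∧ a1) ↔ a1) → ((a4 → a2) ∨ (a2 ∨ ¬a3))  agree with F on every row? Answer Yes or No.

Yes

Test each input against both F and the formula:
  a1=0, a2=0, a3=0, a4=0: formula gives 1, F = 1 ✓
  a1=0, a2=0, a3=0, a4=1: formula gives 1, F = 1 ✓
  a1=0, a2=0, a3=1, a4=0: formula gives 1, F = 1 ✓
  a1=0, a2=0, a3=1, a4=1: formula gives 0, F = 0 ✓
  …and likewise for the remaining 12 rows.
All 16 rows match — the expression computes F exactly.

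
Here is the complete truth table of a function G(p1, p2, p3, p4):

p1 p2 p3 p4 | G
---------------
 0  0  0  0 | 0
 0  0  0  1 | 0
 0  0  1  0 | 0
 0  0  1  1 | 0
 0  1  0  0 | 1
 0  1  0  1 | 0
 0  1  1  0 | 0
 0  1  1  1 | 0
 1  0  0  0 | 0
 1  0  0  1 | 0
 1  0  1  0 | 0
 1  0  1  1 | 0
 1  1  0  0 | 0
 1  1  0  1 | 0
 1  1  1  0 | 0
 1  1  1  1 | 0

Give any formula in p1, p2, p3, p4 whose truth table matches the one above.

G(p1, p2, p3, p4) = ((p1' · p2) · p3') · p4'

Only row (0,1,0,0) gives 1. That row's minterm ¬p1·p2·¬p3·¬p4 is G directly.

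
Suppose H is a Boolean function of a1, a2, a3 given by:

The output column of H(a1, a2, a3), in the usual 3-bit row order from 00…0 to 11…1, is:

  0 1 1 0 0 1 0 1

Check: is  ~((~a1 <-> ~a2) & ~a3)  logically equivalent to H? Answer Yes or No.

Check the formula against H row by row:
  a1=0, a2=0, a3=0: formula gives 0, H = 0 ✓
  a1=0, a2=0, a3=1: formula gives 1, H = 1 ✓
  a1=0, a2=1, a3=0: formula gives 1, H = 1 ✓
  a1=0, a2=1, a3=1: formula gives 1, but H = 0 ✗
A single disagreement suffices: at (0,1,1) they differ, so the formula does not compute H.

No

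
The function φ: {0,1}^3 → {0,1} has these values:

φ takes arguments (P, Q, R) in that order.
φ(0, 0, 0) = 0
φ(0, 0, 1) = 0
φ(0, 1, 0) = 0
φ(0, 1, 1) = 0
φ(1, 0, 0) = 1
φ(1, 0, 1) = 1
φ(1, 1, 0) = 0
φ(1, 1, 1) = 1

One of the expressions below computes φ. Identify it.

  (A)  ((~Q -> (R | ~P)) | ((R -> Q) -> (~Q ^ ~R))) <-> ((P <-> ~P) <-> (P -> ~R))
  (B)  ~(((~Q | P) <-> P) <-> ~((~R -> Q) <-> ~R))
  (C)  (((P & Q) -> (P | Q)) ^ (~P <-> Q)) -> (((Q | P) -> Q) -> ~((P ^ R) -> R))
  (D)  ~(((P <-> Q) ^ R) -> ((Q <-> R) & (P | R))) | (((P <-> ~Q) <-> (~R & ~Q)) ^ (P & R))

(B) fails at (0,0,0): the formula yields 1, φ is 0.
(C) fails at (0,1,0): the formula yields 1, φ is 0.
(D) fails at (0,0,0): the formula yields 1, φ is 0.
Only (A) survives; checking it on all 8 rows confirms it matches φ.

A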